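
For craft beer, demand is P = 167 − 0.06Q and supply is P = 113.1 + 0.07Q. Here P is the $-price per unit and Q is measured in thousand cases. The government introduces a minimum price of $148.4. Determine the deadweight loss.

$711.38 thousand

Competitive equilibrium: 167 − 0.06Q = 113.1 + 0.07Q → Q* = 414.6154, P* = 142.1231.
At the floor P = 148.4, quantity demanded = (167 − 148.4)/0.06 = 310.
Sellers' marginal cost at Q' = 310: 113.1 + 0.07·310 = 134.8.
ΔQ = 414.6154 − 310 = 104.6154; wedge = 148.4 − 134.8 = 13.6.
DWL = ½ × 104.6154 × 13.6 = $711.38 thousand.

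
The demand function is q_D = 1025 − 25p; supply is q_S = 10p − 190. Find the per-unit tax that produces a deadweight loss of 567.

12.6

In inverse form: demand p = 41 − 0.04q, supply p = 19 + 0.1q.
Competitive equilibrium: 41 − 0.04q = 19 + 0.1q → q* = 157.1429, p* = 34.7143.
A tax t gives Δq = t/0.14 and wedge t, so DWL = t²/0.28.
t²/0.28 = 567 → t² = 158.76 → t = 12.6.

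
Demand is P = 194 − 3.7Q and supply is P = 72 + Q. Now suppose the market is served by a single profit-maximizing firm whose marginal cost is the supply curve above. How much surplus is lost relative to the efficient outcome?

307.21

Competitive equilibrium: 194 − 3.7Q = 72 + Q → Q* = 25.9574, P* = 97.9574.
Marginal revenue: MR = 194 − 7.4Q. Set MR = MC: 194 − 7.4Q = 72 + Q → Q_m = 14.5238.
Price P_m = 194 − 3.7·14.5238 = 140.2619; MC(Q_m) = 72 + 1·14.5238 = 86.5238.
Competitive Q* = 25.9574, so ΔQ = 11.4336; wedge = 140.2619 − 86.5238 = 53.7381.
Deadweight loss = ½ × 11.4336 × 53.7381 = 307.21.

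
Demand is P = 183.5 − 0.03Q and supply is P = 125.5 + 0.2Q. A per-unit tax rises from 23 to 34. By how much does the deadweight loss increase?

1363.04

Competitive equilibrium: 183.5 − 0.03Q = 125.5 + 0.2Q → Q* = 252.1739, P* = 175.9348.
For a per-unit tax t: ΔQ = t/0.23, so DWL = ½·t·(t/0.23) = t²/0.46.
At t = 23: DWL = 1150. At t = 34: DWL = 2513.043.
Increase = 2513.043 − 1150 = 1363.04.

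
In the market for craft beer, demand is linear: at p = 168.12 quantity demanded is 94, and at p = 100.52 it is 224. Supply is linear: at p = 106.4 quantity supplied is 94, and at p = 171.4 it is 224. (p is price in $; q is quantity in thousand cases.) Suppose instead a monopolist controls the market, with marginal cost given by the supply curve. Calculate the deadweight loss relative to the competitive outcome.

Demand slope = (100.52 − 168.12)/(224 − 94) = −0.52, so p = 217 − 0.52q.
Supply slope = (171.4 − 106.4)/(224 − 94) = 0.5, so p = 59.4 + 0.5q.
Competitive equilibrium: 217 − 0.52q = 59.4 + 0.5q → q* = 154.5098, p* = 136.6549.
Marginal revenue: MR = 217 − 1.04q. Set MR = MC: 217 − 1.04q = 59.4 + 0.5q → q_m = 102.33766.
Price p_m = 217 − 0.52·102.33766 = 163.78442; MC(q_m) = 59.4 + 0.5·102.33766 = 110.56883.
Competitive q* = 154.5098, so Δq = 52.17214; wedge = 163.78442 − 110.56883 = 53.21559.
DWL = ½ × 52.17214 × 53.21559 = $1388.19 thousand.

$1388.19 thousand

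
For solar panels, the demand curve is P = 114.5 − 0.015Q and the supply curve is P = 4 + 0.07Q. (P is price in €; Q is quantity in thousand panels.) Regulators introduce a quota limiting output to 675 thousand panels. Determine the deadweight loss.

Competitive equilibrium: 114.5 − 0.015Q = 4 + 0.07Q → Q* = 1300, P* = 95.
At Q = 675: demand price = 114.5 − 0.015·675 = 104.375; supply price = 4 + 0.07·675 = 51.25.
ΔQ = 1300 − 675 = 625; wedge = 104.375 − 51.25 = 53.125.
Welfare loss = ½ × 625 × 53.125 = €16601.56 thousand.

€16601.56 thousand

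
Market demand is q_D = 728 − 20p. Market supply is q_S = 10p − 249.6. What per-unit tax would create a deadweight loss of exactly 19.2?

2.4

In inverse form: demand p = 36.4 − 0.05q, supply p = 24.96 + 0.1q.
Competitive equilibrium: 36.4 − 0.05q = 24.96 + 0.1q → q* = 76.2667, p* = 32.5867.
A tax t gives Δq = t/0.15 and wedge t, so DWL = t²/0.3.
t²/0.3 = 19.2 → t² = 5.76 → t = 2.4.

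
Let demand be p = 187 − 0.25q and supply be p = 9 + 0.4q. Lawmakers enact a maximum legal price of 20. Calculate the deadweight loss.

19723.09

Competitive equilibrium: 187 − 0.25q = 9 + 0.4q → q* = 273.8462, p* = 118.5385.
At the ceiling p = 20, quantity supplied = (20 − 9)/0.4 = 27.5.
Willingness to pay at q' = 27.5: 187 − 0.25·27.5 = 180.125.
Δq = 273.8462 − 27.5 = 246.3462; wedge = 180.125 − 20 = 160.125.
Welfare loss = ½ × 246.3462 × 160.125 = 19723.09.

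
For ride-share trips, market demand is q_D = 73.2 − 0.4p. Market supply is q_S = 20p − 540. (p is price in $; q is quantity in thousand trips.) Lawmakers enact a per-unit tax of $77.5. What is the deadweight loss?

$1177.70 thousand

In inverse form: demand p = 183 − 2.5q, supply p = 27 + 0.05q.
Competitive equilibrium: 183 − 2.5q = 27 + 0.05q → q* = 61.1765, p* = 30.0588.
With the tax, the buyer price exceeds the seller price by 77.5: (183 − 2.5q) − (27 + 0.05q) = 77.5 → q' = 30.7843.
Δq = 61.1765 − 30.7843 = 30.3922; the wedge equals the tax, 77.5.
DWL = ½ × 30.3922 × 77.5 = $1177.70 thousand.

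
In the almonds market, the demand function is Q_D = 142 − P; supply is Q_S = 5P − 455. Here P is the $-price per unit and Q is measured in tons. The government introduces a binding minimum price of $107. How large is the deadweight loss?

In inverse form: demand P = 142 − Q, supply P = 91 + 0.2Q.
Competitive equilibrium: 142 − Q = 91 + 0.2Q → Q* = 42.5, P* = 99.5.
At the floor P = 107, quantity demanded = (142 − 107)/1 = 35.
Sellers' marginal cost at Q' = 35: 91 + 0.2·35 = 98.
ΔQ = 42.5 − 35 = 7.5; wedge = 107 − 98 = 9.
Welfare loss = ½ × 7.5 × 9 = $33.75.

$33.75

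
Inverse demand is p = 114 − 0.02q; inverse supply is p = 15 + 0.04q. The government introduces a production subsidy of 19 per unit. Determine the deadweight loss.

Competitive equilibrium: 114 − 0.02q = 15 + 0.04q → q* = 1650, p* = 81.
The subsidy lowers effective supply by 19: p = 0.04q − 4.
New quantity: 114 − 0.02q = 0.04q − 4 → q' = 1966.6667.
Overproduction Δq = 1966.6667 − 1650 = 316.6667; wedge = subsidy = 19.
DWL = ½ × 316.6667 × 19 = 3008.33.

3008.33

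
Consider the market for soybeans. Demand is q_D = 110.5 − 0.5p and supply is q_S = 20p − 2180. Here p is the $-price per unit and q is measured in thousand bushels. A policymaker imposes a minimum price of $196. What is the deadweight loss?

$1819.67 thousand

In inverse form: demand p = 221 − 2q, supply p = 109 + 0.05q.
Competitive equilibrium: 221 − 2q = 109 + 0.05q → q* = 54.6341, p* = 111.7317.
At the floor p = 196, quantity demanded = (221 − 196)/2 = 12.5.
Sellers' marginal cost at q' = 12.5: 109 + 0.05·12.5 = 109.625.
Δq = 54.6341 − 12.5 = 42.1341; wedge = 196 − 109.625 = 86.375.
Welfare loss = ½ × 42.1341 × 86.375 = $1819.67 thousand.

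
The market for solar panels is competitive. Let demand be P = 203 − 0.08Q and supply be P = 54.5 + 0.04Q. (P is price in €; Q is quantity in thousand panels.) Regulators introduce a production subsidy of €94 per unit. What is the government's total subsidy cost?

€189958.33 thousand

Competitive equilibrium: 203 − 0.08Q = 54.5 + 0.04Q → Q* = 1237.5, P* = 104.
The subsidy lowers effective supply by 94: P = 0.04Q − 39.5.
New quantity: 203 − 0.08Q = 0.04Q − 39.5 → Q' = 2020.8333.
Total subsidy cost = 94 × 2020.8333 = €189958.33 thousand.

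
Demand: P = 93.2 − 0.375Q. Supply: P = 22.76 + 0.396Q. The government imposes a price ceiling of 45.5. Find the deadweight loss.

444

Competitive equilibrium: 93.2 − 0.375Q = 22.76 + 0.396Q → Q* = 91.36187, P* = 58.9393.
At the ceiling P = 45.5, quantity supplied = (45.5 − 22.76)/0.396 = 57.42424.
Willingness to pay at Q' = 57.42424: 93.2 − 0.375·57.42424 = 71.66591.
ΔQ = 91.36187 − 57.42424 = 33.93763; wedge = 71.66591 − 45.5 = 26.16591.
DWL = ½ × 33.93763 × 26.16591 = 444.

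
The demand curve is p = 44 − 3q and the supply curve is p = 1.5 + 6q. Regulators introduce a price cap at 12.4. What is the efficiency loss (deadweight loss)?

37.99

Competitive equilibrium: 44 − 3q = 1.5 + 6q → q* = 4.7222, p* = 29.8333.
At the ceiling p = 12.4, quantity supplied = (12.4 − 1.5)/6 = 1.8167.
Willingness to pay at q' = 1.8167: 44 − 3·1.8167 = 38.5499.
Δq = 4.7222 − 1.8167 = 2.9055; wedge = 38.5499 − 12.4 = 26.1499.
DWL = ½ × 2.9055 × 26.1499 = 37.99.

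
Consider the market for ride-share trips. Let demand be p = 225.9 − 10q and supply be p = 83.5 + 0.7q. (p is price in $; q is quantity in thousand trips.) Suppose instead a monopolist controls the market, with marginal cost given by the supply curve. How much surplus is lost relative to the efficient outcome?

$221.14 thousand

Competitive equilibrium: 225.9 − 10q = 83.5 + 0.7q → q* = 13.3084, p* = 92.8159.
Marginal revenue: MR = 225.9 − 20q. Set MR = MC: 225.9 − 20q = 83.5 + 0.7q → q_m = 6.8792.
Price p_m = 225.9 − 10·6.8792 = 157.108; MC(q_m) = 83.5 + 0.7·6.8792 = 88.3154.
Competitive q* = 13.3084, so Δq = 6.4292; wedge = 157.108 − 88.3154 = 68.7926.
The triangle = ½ × 6.4292 × 68.7926 = $221.14 thousand.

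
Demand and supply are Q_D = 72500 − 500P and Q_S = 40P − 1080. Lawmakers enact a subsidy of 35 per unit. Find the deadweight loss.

In inverse form: demand P = 145 − 0.002Q, supply P = 27 + 0.025Q.
Competitive equilibrium: 145 − 0.002Q = 27 + 0.025Q → Q* = 4370.3704, P* = 136.2593.
The subsidy lowers effective supply by 35: P = 0.025Q − 8.
New quantity: 145 − 0.002Q = 0.025Q − 8 → Q' = 5666.6667.
Overproduction ΔQ = 5666.6667 − 4370.3704 = 1296.2963; wedge = subsidy = 35.
DWL = ½ × 1296.2963 × 35 = 22685.19.

22685.19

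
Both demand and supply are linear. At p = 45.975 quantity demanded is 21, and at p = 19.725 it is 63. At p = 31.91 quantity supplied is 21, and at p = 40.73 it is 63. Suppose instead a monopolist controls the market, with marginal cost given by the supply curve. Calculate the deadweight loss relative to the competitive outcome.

109.58

Demand slope = (19.725 − 45.975)/(63 − 21) = −0.625, so p = 59.1 − 0.625q.
Supply slope = (40.73 − 31.91)/(63 − 21) = 0.21, so p = 27.5 + 0.21q.
Competitive equilibrium: 59.1 − 0.625q = 27.5 + 0.21q → q* = 37.8443, p* = 35.4473.
Marginal revenue: MR = 59.1 − 1.25q. Set MR = MC: 59.1 − 1.25q = 27.5 + 0.21q → q_m = 21.6438.
Price p_m = 59.1 − 0.625·21.6438 = 45.5726; MC(q_m) = 27.5 + 0.21·21.6438 = 32.0452.
Competitive q* = 37.8443, so Δq = 16.2005; wedge = 45.5726 − 32.0452 = 13.5274.
DWL = ½ × 16.2005 × 13.5274 = 109.58.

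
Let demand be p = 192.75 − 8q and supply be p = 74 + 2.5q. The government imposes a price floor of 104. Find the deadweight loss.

0.24

Competitive equilibrium: 192.75 − 8q = 74 + 2.5q → q* = 11.3095, p* = 102.2738.
At the floor p = 104, quantity demanded = (192.75 − 104)/8 = 11.0938.
Sellers' marginal cost at q' = 11.0938: 74 + 2.5·11.0938 = 101.7345.
Δq = 11.3095 − 11.0938 = 0.2157; wedge = 104 − 101.7345 = 2.2655.
Welfare loss = ½ × 0.2157 × 2.2655 = 0.24.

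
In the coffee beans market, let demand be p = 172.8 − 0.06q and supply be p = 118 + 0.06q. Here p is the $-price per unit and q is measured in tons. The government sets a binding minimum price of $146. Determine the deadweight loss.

Competitive equilibrium: 172.8 − 0.06q = 118 + 0.06q → q* = 456.6667, p* = 145.4.
At the floor p = 146, quantity demanded = (172.8 − 146)/0.06 = 446.6667.
Sellers' marginal cost at q' = 446.6667: 118 + 0.06·446.6667 = 144.8.
Δq = 456.6667 − 446.6667 = 10; wedge = 146 − 144.8 = 1.2.
The triangle = ½ × 10 × 1.2 = $6.

$6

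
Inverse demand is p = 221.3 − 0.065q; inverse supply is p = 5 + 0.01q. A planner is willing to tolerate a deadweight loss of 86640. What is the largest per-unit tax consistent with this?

Competitive equilibrium: 221.3 − 0.065q = 5 + 0.01q → q* = 2884, p* = 33.84.
A tax t gives Δq = t/0.075 and wedge t, so DWL = t²/0.15.
t²/0.15 = 86640 → t² = 12996 → t = 114.

114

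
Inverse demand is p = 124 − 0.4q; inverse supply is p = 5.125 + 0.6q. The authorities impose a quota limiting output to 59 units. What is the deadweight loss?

1792.51

Competitive equilibrium: 124 − 0.4q = 5.125 + 0.6q → q* = 118.875, p* = 76.45.
At q = 59: demand price = 124 − 0.4·59 = 100.4; supply price = 5.125 + 0.6·59 = 40.525.
Δq = 118.875 − 59 = 59.875; wedge = 100.4 − 40.525 = 59.875.
DWL = ½ × 59.875 × 59.875 = 1792.51.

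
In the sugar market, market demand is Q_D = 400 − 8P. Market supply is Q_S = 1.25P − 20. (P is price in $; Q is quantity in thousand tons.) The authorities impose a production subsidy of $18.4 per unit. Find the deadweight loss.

In inverse form: demand P = 50 − 0.125Q, supply P = 16 + 0.8Q.
Competitive equilibrium: 50 − 0.125Q = 16 + 0.8Q → Q* = 36.75676, P* = 45.40541.
The subsidy lowers effective supply by 18.4: P = 0.8Q − 2.4.
New quantity: 50 − 0.125Q = 0.8Q − 2.4 → Q' = 56.64865.
Overproduction ΔQ = 56.64865 − 36.75676 = 19.89189; wedge = subsidy = 18.4.
Deadweight loss = ½ × 19.89189 × 18.4 = $183.01 thousand.

$183.01 thousand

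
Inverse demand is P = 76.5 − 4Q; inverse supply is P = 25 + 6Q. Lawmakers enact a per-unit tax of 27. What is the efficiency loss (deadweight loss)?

36.45

Competitive equilibrium: 76.5 − 4Q = 25 + 6Q → Q* = 5.15, P* = 55.9.
With the tax, the buyer price exceeds the seller price by 27: (76.5 − 4Q) − (25 + 6Q) = 27 → Q' = 2.45.
ΔQ = 5.15 − 2.45 = 2.7; the wedge equals the tax, 27.
The triangle = ½ × 2.7 × 27 = 36.45.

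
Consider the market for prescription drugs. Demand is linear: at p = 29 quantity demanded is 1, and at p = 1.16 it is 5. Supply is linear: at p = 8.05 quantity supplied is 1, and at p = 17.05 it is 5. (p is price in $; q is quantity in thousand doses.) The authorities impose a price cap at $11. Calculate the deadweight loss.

$4.28 thousand

Demand slope = (1.16 − 29)/(5 − 1) = −6.96, so p = 35.96 − 6.96q.
Supply slope = (17.05 − 8.05)/(5 − 1) = 2.25, so p = 5.8 + 2.25q.
Competitive equilibrium: 35.96 − 6.96q = 5.8 + 2.25q → q* = 3.2747, p* = 13.1681.
At the ceiling p = 11, quantity supplied = (11 − 5.8)/2.25 = 2.3111.
Willingness to pay at q' = 2.3111: 35.96 − 6.96·2.3111 = 19.8747.
Δq = 3.2747 − 2.3111 = 0.9636; wedge = 19.8747 − 11 = 8.8747.
The triangle = ½ × 0.9636 × 8.8747 = $4.28 thousand.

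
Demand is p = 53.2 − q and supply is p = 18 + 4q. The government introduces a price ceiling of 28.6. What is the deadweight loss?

Competitive equilibrium: 53.2 − q = 18 + 4q → q* = 7.04, p* = 46.16.
At the ceiling p = 28.6, quantity supplied = (28.6 − 18)/4 = 2.65.
Willingness to pay at q' = 2.65: 53.2 − 1·2.65 = 50.55.
Δq = 7.04 − 2.65 = 4.39; wedge = 50.55 − 28.6 = 21.95.
The triangle = ½ × 4.39 × 21.95 = 48.18.

48.18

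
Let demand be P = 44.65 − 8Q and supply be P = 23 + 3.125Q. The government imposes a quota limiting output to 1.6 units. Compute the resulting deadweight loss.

0.67

Competitive equilibrium: 44.65 − 8Q = 23 + 3.125Q → Q* = 1.9461, P* = 29.0815.
At Q = 1.6: demand price = 44.65 − 8·1.6 = 31.85; supply price = 23 + 3.125·1.6 = 28.
ΔQ = 1.9461 − 1.6 = 0.3461; wedge = 31.85 − 28 = 3.85.
Welfare loss = ½ × 0.3461 × 3.85 = 0.67.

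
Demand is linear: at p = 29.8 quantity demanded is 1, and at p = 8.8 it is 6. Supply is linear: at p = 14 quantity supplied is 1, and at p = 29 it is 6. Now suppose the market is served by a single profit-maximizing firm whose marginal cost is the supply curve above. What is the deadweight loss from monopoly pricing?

Demand slope = (8.8 − 29.8)/(6 − 1) = −4.2, so p = 34 − 4.2q.
Supply slope = (29 − 14)/(6 − 1) = 3, so p = 11 + 3q.
Competitive equilibrium: 34 − 4.2q = 11 + 3q → q* = 3.1944, p* = 20.5833.
Marginal revenue: MR = 34 − 8.4q. Set MR = MC: 34 − 8.4q = 11 + 3q → q_m = 2.0175.
Price p_m = 34 − 4.2·2.0175 = 25.5265; MC(q_m) = 11 + 3·2.0175 = 17.0525.
Competitive q* = 3.1944, so Δq = 1.1769; wedge = 25.5265 − 17.0525 = 8.474.
Welfare loss = ½ × 1.1769 × 8.474 = 4.99.

4.99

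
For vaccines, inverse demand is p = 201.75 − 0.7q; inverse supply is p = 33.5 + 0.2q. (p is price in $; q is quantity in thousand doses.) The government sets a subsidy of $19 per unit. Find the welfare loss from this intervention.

Competitive equilibrium: 201.75 − 0.7q = 33.5 + 0.2q → q* = 186.9444, p* = 70.8889.
The subsidy lowers effective supply by 19: p = 14.5 + 0.2q.
New quantity: 201.75 − 0.7q = 14.5 + 0.2q → q' = 208.0556.
Overproduction Δq = 208.0556 − 186.9444 = 21.1112; wedge = subsidy = 19.
Welfare loss = ½ × 21.1112 × 19 = $200.56 thousand.

$200.56 thousand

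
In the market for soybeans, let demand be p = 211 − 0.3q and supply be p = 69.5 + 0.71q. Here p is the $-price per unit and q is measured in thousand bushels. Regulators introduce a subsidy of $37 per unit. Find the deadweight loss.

$677.72 thousand

Competitive equilibrium: 211 − 0.3q = 69.5 + 0.71q → q* = 140.099, p* = 168.9703.
The subsidy lowers effective supply by 37: p = 32.5 + 0.71q.
New quantity: 211 − 0.3q = 32.5 + 0.71q → q' = 176.7327.
Overproduction Δq = 176.7327 − 140.099 = 36.6337; wedge = subsidy = 37.
The triangle = ½ × 36.6337 × 37 = $677.72 thousand.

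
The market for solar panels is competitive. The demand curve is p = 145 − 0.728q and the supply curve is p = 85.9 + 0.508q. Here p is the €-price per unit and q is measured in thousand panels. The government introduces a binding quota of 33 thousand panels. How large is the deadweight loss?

€135.65 thousand

Competitive equilibrium: 145 − 0.728q = 85.9 + 0.508q → q* = 47.8155, p* = 110.1903.
At q = 33: demand price = 145 − 0.728·33 = 120.976; supply price = 85.9 + 0.508·33 = 102.664.
Δq = 47.8155 − 33 = 14.8155; wedge = 120.976 − 102.664 = 18.312.
DWL = ½ × 14.8155 × 18.312 = €135.65 thousand.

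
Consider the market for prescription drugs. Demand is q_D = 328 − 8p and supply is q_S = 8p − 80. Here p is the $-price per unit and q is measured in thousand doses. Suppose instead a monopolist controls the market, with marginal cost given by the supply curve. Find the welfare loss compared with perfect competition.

In inverse form: demand p = 41 − 0.125q, supply p = 10 + 0.125q.
Competitive equilibrium: 41 − 0.125q = 10 + 0.125q → q* = 124, p* = 25.5.
Marginal revenue: MR = 41 − 0.25q. Set MR = MC: 41 − 0.25q = 10 + 0.125q → q_m = 82.6667.
Price p_m = 41 − 0.125·82.6667 = 30.6667; MC(q_m) = 10 + 0.125·82.6667 = 20.3333.
Competitive q* = 124, so Δq = 41.3333; wedge = 30.6667 − 20.3333 = 10.3334.
The triangle = ½ × 41.3333 × 10.3334 = $213.56 thousand.

$213.56 thousand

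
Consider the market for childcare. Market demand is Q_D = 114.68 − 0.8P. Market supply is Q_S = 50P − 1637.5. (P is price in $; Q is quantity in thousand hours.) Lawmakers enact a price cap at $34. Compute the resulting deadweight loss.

$383.86 thousand

In inverse form: demand P = 143.35 − 1.25Q, supply P = 32.75 + 0.02Q.
Competitive equilibrium: 143.35 − 1.25Q = 32.75 + 0.02Q → Q* = 87.0866, P* = 34.4917.
At the ceiling P = 34, quantity supplied = (34 − 32.75)/0.02 = 62.5.
Willingness to pay at Q' = 62.5: 143.35 − 1.25·62.5 = 65.225.
ΔQ = 87.0866 − 62.5 = 24.5866; wedge = 65.225 − 34 = 31.225.
DWL = ½ × 24.5866 × 31.225 = $383.86 thousand.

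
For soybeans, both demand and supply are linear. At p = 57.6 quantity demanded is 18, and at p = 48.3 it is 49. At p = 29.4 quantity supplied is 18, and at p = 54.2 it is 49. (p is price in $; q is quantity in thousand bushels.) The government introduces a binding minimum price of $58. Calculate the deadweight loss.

$400.05 thousand

Demand slope = (48.3 − 57.6)/(49 − 18) = −0.3, so p = 63 − 0.3q.
Supply slope = (54.2 − 29.4)/(49 − 18) = 0.8, so p = 15 + 0.8q.
Competitive equilibrium: 63 − 0.3q = 15 + 0.8q → q* = 43.6364, p* = 49.9091.
At the floor p = 58, quantity demanded = (63 − 58)/0.3 = 16.6667.
Sellers' marginal cost at q' = 16.6667: 15 + 0.8·16.6667 = 28.3334.
Δq = 43.6364 − 16.6667 = 26.9697; wedge = 58 − 28.3334 = 29.6666.
Welfare loss = ½ × 26.9697 × 29.6666 = $400.05 thousand.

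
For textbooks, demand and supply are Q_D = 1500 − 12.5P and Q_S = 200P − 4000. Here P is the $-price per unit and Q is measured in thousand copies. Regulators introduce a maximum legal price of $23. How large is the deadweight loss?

$14123.53 thousand

In inverse form: demand P = 120 − 0.08Q, supply P = 20 + 0.005Q.
Competitive equilibrium: 120 − 0.08Q = 20 + 0.005Q → Q* = 1176.4706, P* = 25.8824.
At the ceiling P = 23, quantity supplied = (23 − 20)/0.005 = 600.
Willingness to pay at Q' = 600: 120 − 0.08·600 = 72.
ΔQ = 1176.4706 − 600 = 576.4706; wedge = 72 − 23 = 49.
The triangle = ½ × 576.4706 × 49 = $14123.53 thousand.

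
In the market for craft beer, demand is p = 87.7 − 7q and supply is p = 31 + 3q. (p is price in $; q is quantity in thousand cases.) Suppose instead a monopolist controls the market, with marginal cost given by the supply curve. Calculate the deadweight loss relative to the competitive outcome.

Competitive equilibrium: 87.7 − 7q = 31 + 3q → q* = 5.67, p* = 48.01.
Marginal revenue: MR = 87.7 − 14q. Set MR = MC: 87.7 − 14q = 31 + 3q → q_m = 3.3353.
Price p_m = 87.7 − 7·3.3353 = 64.3529; MC(q_m) = 31 + 3·3.3353 = 41.0059.
Competitive q* = 5.67, so Δq = 2.3347; wedge = 64.3529 − 41.0059 = 23.347.
DWL = ½ × 2.3347 × 23.347 = $27.25 thousand.

$27.25 thousand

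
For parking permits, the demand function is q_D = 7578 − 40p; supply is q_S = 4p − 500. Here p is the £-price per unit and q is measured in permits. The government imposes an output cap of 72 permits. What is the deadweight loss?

£3624.77

In inverse form: demand p = 189.45 − 0.025q, supply p = 125 + 0.25q.
Competitive equilibrium: 189.45 − 0.025q = 125 + 0.25q → q* = 234.3636, p* = 183.5909.
At q = 72: demand price = 189.45 − 0.025·72 = 187.65; supply price = 125 + 0.25·72 = 143.
Δq = 234.3636 − 72 = 162.3636; wedge = 187.65 − 143 = 44.65.
The triangle = ½ × 162.3636 × 44.65 = £3624.77.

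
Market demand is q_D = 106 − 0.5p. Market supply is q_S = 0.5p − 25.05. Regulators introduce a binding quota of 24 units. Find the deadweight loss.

In inverse form: demand p = 212 − 2q, supply p = 50.1 + 2q.
Competitive equilibrium: 212 − 2q = 50.1 + 2q → q* = 40.475, p* = 131.05.
At q = 24: demand price = 212 − 2·24 = 164; supply price = 50.1 + 2·24 = 98.1.
Δq = 40.475 − 24 = 16.475; wedge = 164 − 98.1 = 65.9.
DWL = ½ × 16.475 × 65.9 = 542.85.

542.85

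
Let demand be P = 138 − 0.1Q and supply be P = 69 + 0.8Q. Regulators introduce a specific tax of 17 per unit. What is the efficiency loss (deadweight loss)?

160.56

Competitive equilibrium: 138 − 0.1Q = 69 + 0.8Q → Q* = 76.6667, P* = 130.3333.
With the tax, the buyer price exceeds the seller price by 17: (138 − 0.1Q) − (69 + 0.8Q) = 17 → Q' = 57.7778.
ΔQ = 76.6667 − 57.7778 = 18.8889; the wedge equals the tax, 17.
The triangle = ½ × 18.8889 × 17 = 160.56.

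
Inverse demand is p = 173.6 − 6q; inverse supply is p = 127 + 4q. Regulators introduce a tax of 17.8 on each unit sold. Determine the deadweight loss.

15.842

Competitive equilibrium: 173.6 − 6q = 127 + 4q → q* = 4.66, p* = 145.64.
With the tax, the buyer price exceeds the seller price by 17.8: (173.6 − 6q) − (127 + 4q) = 17.8 → q' = 2.88.
Δq = 4.66 − 2.88 = 1.78; the wedge equals the tax, 17.8.
Welfare loss = ½ × 1.78 × 17.8 = 15.842.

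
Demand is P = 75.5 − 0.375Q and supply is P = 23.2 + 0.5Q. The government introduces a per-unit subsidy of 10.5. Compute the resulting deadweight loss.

Competitive equilibrium: 75.5 − 0.375Q = 23.2 + 0.5Q → Q* = 59.7714, P* = 53.0857.
The subsidy lowers effective supply by 10.5: P = 12.7 + 0.5Q.
New quantity: 75.5 − 0.375Q = 12.7 + 0.5Q → Q' = 71.7714.
Overproduction ΔQ = 71.7714 − 59.7714 = 12; wedge = subsidy = 10.5.
Deadweight loss = ½ × 12 × 10.5 = 63.

63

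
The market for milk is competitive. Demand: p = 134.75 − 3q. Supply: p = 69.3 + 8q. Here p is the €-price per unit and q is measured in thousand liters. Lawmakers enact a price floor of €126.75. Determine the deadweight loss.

€59.29 thousand

Competitive equilibrium: 134.75 − 3q = 69.3 + 8q → q* = 5.95, p* = 116.9.
At the floor p = 126.75, quantity demanded = (134.75 − 126.75)/3 = 2.6667.
Sellers' marginal cost at q' = 2.6667: 69.3 + 8·2.6667 = 90.6336.
Δq = 5.95 − 2.6667 = 3.2833; wedge = 126.75 − 90.6336 = 36.1164.
DWL = ½ × 3.2833 × 36.1164 = €59.29 thousand.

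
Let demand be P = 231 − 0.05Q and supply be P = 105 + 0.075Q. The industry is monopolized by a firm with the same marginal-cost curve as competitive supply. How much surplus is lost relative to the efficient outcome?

Competitive equilibrium: 231 − 0.05Q = 105 + 0.075Q → Q* = 1008, P* = 180.6.
Marginal revenue: MR = 231 − 0.1Q. Set MR = MC: 231 − 0.1Q = 105 + 0.075Q → Q_m = 720.
Price P_m = 231 − 0.05·720 = 195; MC(Q_m) = 105 + 0.075·720 = 159.
Competitive Q* = 1008, so ΔQ = 288; wedge = 195 − 159 = 36.
Deadweight loss = ½ × 288 × 36 = 5184.

5184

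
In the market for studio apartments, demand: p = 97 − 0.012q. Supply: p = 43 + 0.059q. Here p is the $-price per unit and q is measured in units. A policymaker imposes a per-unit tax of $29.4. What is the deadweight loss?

$6087.04

Competitive equilibrium: 97 − 0.012q = 43 + 0.059q → q* = 760.5634, p* = 87.8732.
With the tax, the buyer price exceeds the seller price by 29.4: (97 − 0.012q) − (43 + 0.059q) = 29.4 → q' = 346.4789.
Δq = 760.5634 − 346.4789 = 414.0845; the wedge equals the tax, 29.4.
The triangle = ½ × 414.0845 × 29.4 = $6087.04.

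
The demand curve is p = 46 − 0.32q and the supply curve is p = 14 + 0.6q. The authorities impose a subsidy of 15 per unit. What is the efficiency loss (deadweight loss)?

Competitive equilibrium: 46 − 0.32q = 14 + 0.6q → q* = 34.7826, p* = 34.8696.
The subsidy lowers effective supply by 15: p = 0.6q − 1.
New quantity: 46 − 0.32q = 0.6q − 1 → q' = 51.087.
Overproduction Δq = 51.087 − 34.7826 = 16.3044; wedge = subsidy = 15.
DWL = ½ × 16.3044 × 15 = 122.28.

122.28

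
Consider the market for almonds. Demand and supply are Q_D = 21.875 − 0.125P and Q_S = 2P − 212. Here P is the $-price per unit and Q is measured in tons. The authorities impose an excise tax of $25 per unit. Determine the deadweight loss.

In inverse form: demand P = 175 − 8Q, supply P = 106 + 0.5Q.
Competitive equilibrium: 175 − 8Q = 106 + 0.5Q → Q* = 8.1176, P* = 110.0588.
With the tax, the buyer price exceeds the seller price by 25: (175 − 8Q) − (106 + 0.5Q) = 25 → Q' = 5.1765.
ΔQ = 8.1176 − 5.1765 = 2.9411; the wedge equals the tax, 25.
DWL = ½ × 2.9411 × 25 = $36.76.

$36.76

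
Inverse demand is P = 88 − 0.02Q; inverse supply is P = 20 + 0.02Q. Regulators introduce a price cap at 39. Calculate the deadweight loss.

Competitive equilibrium: 88 − 0.02Q = 20 + 0.02Q → Q* = 1700, P* = 54.
At the ceiling P = 39, quantity supplied = (39 − 20)/0.02 = 950.
Willingness to pay at Q' = 950: 88 − 0.02·950 = 69.
ΔQ = 1700 − 950 = 750; wedge = 69 − 39 = 30.
Deadweight loss = ½ × 750 × 30 = 11250.

11250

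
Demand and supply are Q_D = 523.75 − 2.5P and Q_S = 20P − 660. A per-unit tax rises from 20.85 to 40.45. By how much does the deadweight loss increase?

1334.98

In inverse form: demand P = 209.5 − 0.4Q, supply P = 33 + 0.05Q.
Competitive equilibrium: 209.5 − 0.4Q = 33 + 0.05Q → Q* = 392.2222, P* = 52.6111.
For a per-unit tax t: ΔQ = t/0.45, so DWL = ½·t·(t/0.45) = t²/0.9.
At t = 20.85: DWL = 483.025. At t = 40.45: DWL = 1818.003.
Increase = 1818.003 − 483.025 = 1334.98.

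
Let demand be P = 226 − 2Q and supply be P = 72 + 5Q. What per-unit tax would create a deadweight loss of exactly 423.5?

Competitive equilibrium: 226 − 2Q = 72 + 5Q → Q* = 22, P* = 182.
A tax t gives ΔQ = t/7 and wedge t, so DWL = t²/14.
t²/14 = 423.5 → t² = 5929 → t = 77.

77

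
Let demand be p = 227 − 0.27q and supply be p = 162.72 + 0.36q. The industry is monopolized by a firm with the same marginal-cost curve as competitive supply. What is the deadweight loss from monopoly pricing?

Competitive equilibrium: 227 − 0.27q = 162.72 + 0.36q → q* = 102.0317, p* = 199.4514.
Marginal revenue: MR = 227 − 0.54q. Set MR = MC: 227 − 0.54q = 162.72 + 0.36q → q_m = 71.4222.
Price p_m = 227 − 0.27·71.4222 = 207.716; MC(q_m) = 162.72 + 0.36·71.4222 = 188.432.
Competitive q* = 102.0317, so Δq = 30.6095; wedge = 207.716 − 188.432 = 19.284.
Welfare loss = ½ × 30.6095 × 19.284 = 295.14.

295.14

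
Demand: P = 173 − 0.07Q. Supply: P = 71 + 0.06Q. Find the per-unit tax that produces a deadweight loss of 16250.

65

Competitive equilibrium: 173 − 0.07Q = 71 + 0.06Q → Q* = 784.6154, P* = 118.0769.
A tax t gives ΔQ = t/0.13 and wedge t, so DWL = t²/0.26.
t²/0.26 = 16250 → t² = 4225 → t = 65.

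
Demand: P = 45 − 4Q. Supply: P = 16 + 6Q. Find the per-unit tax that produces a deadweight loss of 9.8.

14

Competitive equilibrium: 45 − 4Q = 16 + 6Q → Q* = 2.9, P* = 33.4.
A tax t gives ΔQ = t/10 and wedge t, so DWL = t²/20.
t²/20 = 9.8 → t² = 196 → t = 14.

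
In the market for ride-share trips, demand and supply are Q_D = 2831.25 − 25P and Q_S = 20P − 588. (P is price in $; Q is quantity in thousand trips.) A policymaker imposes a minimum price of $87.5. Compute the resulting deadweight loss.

In inverse form: demand P = 113.25 − 0.04Q, supply P = 29.4 + 0.05Q.
Competitive equilibrium: 113.25 − 0.04Q = 29.4 + 0.05Q → Q* = 931.6667, P* = 75.9833.
At the floor P = 87.5, quantity demanded = (113.25 − 87.5)/0.04 = 643.75.
Sellers' marginal cost at Q' = 643.75: 29.4 + 0.05·643.75 = 61.5875.
ΔQ = 931.6667 − 643.75 = 287.9167; wedge = 87.5 − 61.5875 = 25.9125.
The triangle = ½ × 287.9167 × 25.9125 = $3730.32 thousand.

$3730.32 thousand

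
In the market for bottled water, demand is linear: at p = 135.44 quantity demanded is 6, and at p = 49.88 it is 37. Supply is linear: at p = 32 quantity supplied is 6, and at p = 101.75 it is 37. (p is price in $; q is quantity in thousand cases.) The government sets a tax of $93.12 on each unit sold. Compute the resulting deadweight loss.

Demand slope = (49.88 − 135.44)/(37 − 6) = −2.76, so p = 152 − 2.76q.
Supply slope = (101.75 − 32)/(37 − 6) = 2.25, so p = 18.5 + 2.25q.
Competitive equilibrium: 152 − 2.76q = 18.5 + 2.25q → q* = 26.6467, p* = 78.4551.
With the tax, the buyer price exceeds the seller price by 93.12: (152 − 2.76q) − (18.5 + 2.25q) = 93.12 → q' = 8.0599.
Δq = 26.6467 − 8.0599 = 18.5868; the wedge equals the tax, 93.12.
The triangle = ½ × 18.5868 × 93.12 = $865.40 thousand.

$865.40 thousand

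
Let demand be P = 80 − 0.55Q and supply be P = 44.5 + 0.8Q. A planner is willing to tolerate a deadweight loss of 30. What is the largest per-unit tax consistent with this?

Competitive equilibrium: 80 − 0.55Q = 44.5 + 0.8Q → Q* = 26.2963, P* = 65.537.
A tax t gives ΔQ = t/1.35 and wedge t, so DWL = t²/2.7.
t²/2.7 = 30 → t² = 81 → t = 9.

9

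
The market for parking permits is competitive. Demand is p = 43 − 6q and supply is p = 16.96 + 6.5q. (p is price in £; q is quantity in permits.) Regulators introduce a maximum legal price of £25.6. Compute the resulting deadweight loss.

Competitive equilibrium: 43 − 6q = 16.96 + 6.5q → q* = 2.0832, p* = 30.5008.
At the ceiling p = 25.6, quantity supplied = (25.6 − 16.96)/6.5 = 1.3292.
Willingness to pay at q' = 1.3292: 43 − 6·1.3292 = 35.0248.
Δq = 2.0832 − 1.3292 = 0.754; wedge = 35.0248 − 25.6 = 9.4248.
The triangle = ½ × 0.754 × 9.4248 = £3.55.

£3.55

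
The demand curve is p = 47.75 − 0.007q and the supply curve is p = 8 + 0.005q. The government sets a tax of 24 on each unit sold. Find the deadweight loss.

24000

Competitive equilibrium: 47.75 − 0.007q = 8 + 0.005q → q* = 3312.5, p* = 24.5625.
With the tax, the buyer price exceeds the seller price by 24: (47.75 − 0.007q) − (8 + 0.005q) = 24 → q' = 1312.5.
Δq = 3312.5 − 1312.5 = 2000; the wedge equals the tax, 24.
DWL = ½ × 2000 × 24 = 24000.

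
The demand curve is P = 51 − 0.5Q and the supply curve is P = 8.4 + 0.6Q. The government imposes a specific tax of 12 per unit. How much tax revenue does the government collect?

333.82

Competitive equilibrium: 51 − 0.5Q = 8.4 + 0.6Q → Q* = 38.7273, P* = 31.6364.
With the tax, the buyer price exceeds the seller price by 12: (51 − 0.5Q) − (8.4 + 0.6Q) = 12 → Q' = 27.8182.
Tax revenue = 12 × 27.8182 = 333.82.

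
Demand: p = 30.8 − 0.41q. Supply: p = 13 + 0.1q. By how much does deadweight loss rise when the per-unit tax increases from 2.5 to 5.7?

25.73

Competitive equilibrium: 30.8 − 0.41q = 13 + 0.1q → q* = 34.902, p* = 16.4902.
For a per-unit tax t: Δq = t/0.51, so DWL = ½·t·(t/0.51) = t²/1.02.
At t = 2.5: DWL = 6.127. At t = 5.7: DWL = 31.853.
Increase = 31.853 − 6.127 = 25.73.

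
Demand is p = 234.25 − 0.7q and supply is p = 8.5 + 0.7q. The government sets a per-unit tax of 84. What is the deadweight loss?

Competitive equilibrium: 234.25 − 0.7q = 8.5 + 0.7q → q* = 161.25, p* = 121.375.
With the tax, the buyer price exceeds the seller price by 84: (234.25 − 0.7q) − (8.5 + 0.7q) = 84 → q' = 101.25.
Δq = 161.25 − 101.25 = 60; the wedge equals the tax, 84.
Welfare loss = ½ × 60 × 84 = 2520.

2520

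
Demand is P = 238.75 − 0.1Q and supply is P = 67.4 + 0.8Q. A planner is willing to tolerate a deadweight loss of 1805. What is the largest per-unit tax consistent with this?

Competitive equilibrium: 238.75 − 0.1Q = 67.4 + 0.8Q → Q* = 190.3889, P* = 219.7111.
A tax t gives ΔQ = t/0.9 and wedge t, so DWL = t²/1.8.
t²/1.8 = 1805 → t² = 3249 → t = 57.

57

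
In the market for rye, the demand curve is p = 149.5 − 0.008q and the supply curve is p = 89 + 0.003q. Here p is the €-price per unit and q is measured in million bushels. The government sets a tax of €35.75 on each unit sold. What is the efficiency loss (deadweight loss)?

€58093.75 million

Competitive equilibrium: 149.5 − 0.008q = 89 + 0.003q → q* = 5500, p* = 105.5.
With the tax, the buyer price exceeds the seller price by 35.75: (149.5 − 0.008q) − (89 + 0.003q) = 35.75 → q' = 2250.
Δq = 5500 − 2250 = 3250; the wedge equals the tax, 35.75.
Deadweight loss = ½ × 3250 × 35.75 = €58093.75 million.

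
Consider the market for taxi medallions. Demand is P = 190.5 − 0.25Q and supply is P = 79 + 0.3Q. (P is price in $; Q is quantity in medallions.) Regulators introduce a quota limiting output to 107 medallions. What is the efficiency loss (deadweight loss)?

Competitive equilibrium: 190.5 − 0.25Q = 79 + 0.3Q → Q* = 202.7273, P* = 139.8182.
At Q = 107: demand price = 190.5 − 0.25·107 = 163.75; supply price = 79 + 0.3·107 = 111.1.
ΔQ = 202.7273 − 107 = 95.7273; wedge = 163.75 − 111.1 = 52.65.
Deadweight loss = ½ × 95.7273 × 52.65 = $2520.02.

$2520.02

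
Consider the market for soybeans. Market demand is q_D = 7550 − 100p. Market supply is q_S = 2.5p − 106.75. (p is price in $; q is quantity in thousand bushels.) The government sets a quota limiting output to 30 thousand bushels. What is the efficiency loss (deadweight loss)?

In inverse form: demand p = 75.5 − 0.01q, supply p = 42.7 + 0.4q.
Competitive equilibrium: 75.5 − 0.01q = 42.7 + 0.4q → q* = 80, p* = 74.7.
At q = 30: demand price = 75.5 − 0.01·30 = 75.2; supply price = 42.7 + 0.4·30 = 54.7.
Δq = 80 − 30 = 50; wedge = 75.2 − 54.7 = 20.5.
The triangle = ½ × 50 × 20.5 = $512.50 thousand.

$512.50 thousand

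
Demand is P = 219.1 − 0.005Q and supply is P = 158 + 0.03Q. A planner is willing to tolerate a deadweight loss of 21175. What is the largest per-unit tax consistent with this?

Competitive equilibrium: 219.1 − 0.005Q = 158 + 0.03Q → Q* = 1745.7143, P* = 210.3714.
A tax t gives ΔQ = t/0.035 and wedge t, so DWL = t²/0.07.
t²/0.07 = 21175 → t² = 1482.25 → t = 38.5.

38.5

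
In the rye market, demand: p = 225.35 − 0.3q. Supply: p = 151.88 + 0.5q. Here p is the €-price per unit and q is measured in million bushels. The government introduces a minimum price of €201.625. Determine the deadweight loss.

Competitive equilibrium: 225.35 − 0.3q = 151.88 + 0.5q → q* = 91.8375, p* = 197.7988.
At the floor p = 201.625, quantity demanded = (225.35 − 201.625)/0.3 = 79.0833.
Sellers' marginal cost at q' = 79.0833: 151.88 + 0.5·79.0833 = 191.4217.
Δq = 91.8375 − 79.0833 = 12.7542; wedge = 201.625 − 191.4217 = 10.2033.
Welfare loss = ½ × 12.7542 × 10.2033 = €65.07 million.

€65.07 million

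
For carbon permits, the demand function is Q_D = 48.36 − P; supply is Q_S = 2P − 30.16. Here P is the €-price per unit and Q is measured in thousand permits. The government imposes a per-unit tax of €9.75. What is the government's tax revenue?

In inverse form: demand P = 48.36 − Q, supply P = 15.08 + 0.5Q.
Competitive equilibrium: 48.36 − Q = 15.08 + 0.5Q → Q* = 22.1867, P* = 26.1733.
With the tax, the buyer price exceeds the seller price by 9.75: (48.36 − Q) − (15.08 + 0.5Q) = 9.75 → Q' = 15.6867.
Tax revenue = 9.75 × 15.6867 = €152.945 thousand.

€152.945 thousand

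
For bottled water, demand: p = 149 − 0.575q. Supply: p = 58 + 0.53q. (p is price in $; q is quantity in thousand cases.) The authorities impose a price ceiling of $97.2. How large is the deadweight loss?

$38.90 thousand

Competitive equilibrium: 149 − 0.575q = 58 + 0.53q → q* = 82.3529, p* = 101.6471.
At the ceiling p = 97.2, quantity supplied = (97.2 − 58)/0.53 = 73.9623.
Willingness to pay at q' = 73.9623: 149 − 0.575·73.9623 = 106.4717.
Δq = 82.3529 − 73.9623 = 8.3906; wedge = 106.4717 − 97.2 = 9.2717.
The triangle = ½ × 8.3906 × 9.2717 = $38.90 thousand.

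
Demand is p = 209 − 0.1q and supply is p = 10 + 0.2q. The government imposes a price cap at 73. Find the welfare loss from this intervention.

18200.42

Competitive equilibrium: 209 − 0.1q = 10 + 0.2q → q* = 663.33333, p* = 142.66667.
At the ceiling p = 73, quantity supplied = (73 − 10)/0.2 = 315.
Willingness to pay at q' = 315: 209 − 0.1·315 = 177.5.
Δq = 663.33333 − 315 = 348.33333; wedge = 177.5 − 73 = 104.5.
Welfare loss = ½ × 348.33333 × 104.5 = 18200.42.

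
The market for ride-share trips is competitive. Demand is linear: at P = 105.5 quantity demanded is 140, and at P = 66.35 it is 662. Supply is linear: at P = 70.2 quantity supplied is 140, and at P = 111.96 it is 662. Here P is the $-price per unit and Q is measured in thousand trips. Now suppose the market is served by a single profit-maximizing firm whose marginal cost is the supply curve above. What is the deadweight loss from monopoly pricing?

$1114.44 thousand

Demand slope = (66.35 − 105.5)/(662 − 140) = −0.075, so P = 116 − 0.075Q.
Supply slope = (111.96 − 70.2)/(662 − 140) = 0.08, so P = 59 + 0.08Q.
Competitive equilibrium: 116 − 0.075Q = 59 + 0.08Q → Q* = 367.741935, P* = 88.419355.
Marginal revenue: MR = 116 − 0.15Q. Set MR = MC: 116 − 0.15Q = 59 + 0.08Q → Q_m = 247.826087.
Price P_m = 116 − 0.075·247.826087 = 97.413043; MC(Q_m) = 59 + 0.08·247.826087 = 78.826087.
Competitive Q* = 367.741935, so ΔQ = 119.915848; wedge = 97.413043 − 78.826087 = 18.586956.
Welfare loss = ½ × 119.915848 × 18.586956 = $1114.44 thousand.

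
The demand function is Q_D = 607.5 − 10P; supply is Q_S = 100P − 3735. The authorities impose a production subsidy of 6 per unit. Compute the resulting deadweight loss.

163.64

In inverse form: demand P = 60.75 − 0.1Q, supply P = 37.35 + 0.01Q.
Competitive equilibrium: 60.75 − 0.1Q = 37.35 + 0.01Q → Q* = 212.7273, P* = 39.4773.
The subsidy lowers effective supply by 6: P = 31.35 + 0.01Q.
New quantity: 60.75 − 0.1Q = 31.35 + 0.01Q → Q' = 267.2727.
Overproduction ΔQ = 267.2727 − 212.7273 = 54.5454; wedge = subsidy = 6.
The triangle = ½ × 54.5454 × 6 = 163.64.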